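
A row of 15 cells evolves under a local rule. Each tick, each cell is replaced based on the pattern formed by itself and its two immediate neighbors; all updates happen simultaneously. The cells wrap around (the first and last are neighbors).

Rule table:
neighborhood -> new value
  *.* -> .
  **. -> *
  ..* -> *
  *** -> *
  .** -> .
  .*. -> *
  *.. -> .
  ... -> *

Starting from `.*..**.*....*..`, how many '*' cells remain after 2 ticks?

8

**.*.*.*.****.*
**.*.*.*..***..
count of *: 8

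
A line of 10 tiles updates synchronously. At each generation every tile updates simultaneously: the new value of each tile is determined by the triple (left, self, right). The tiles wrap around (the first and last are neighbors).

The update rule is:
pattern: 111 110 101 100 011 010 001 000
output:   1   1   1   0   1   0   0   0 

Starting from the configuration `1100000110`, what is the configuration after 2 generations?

1100000111
1100000111

1100000111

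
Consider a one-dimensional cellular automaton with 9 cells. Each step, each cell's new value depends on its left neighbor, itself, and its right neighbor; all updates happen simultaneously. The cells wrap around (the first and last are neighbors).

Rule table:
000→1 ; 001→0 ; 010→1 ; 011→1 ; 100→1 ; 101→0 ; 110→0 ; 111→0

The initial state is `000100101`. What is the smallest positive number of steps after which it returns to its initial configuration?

110110101
000100101

2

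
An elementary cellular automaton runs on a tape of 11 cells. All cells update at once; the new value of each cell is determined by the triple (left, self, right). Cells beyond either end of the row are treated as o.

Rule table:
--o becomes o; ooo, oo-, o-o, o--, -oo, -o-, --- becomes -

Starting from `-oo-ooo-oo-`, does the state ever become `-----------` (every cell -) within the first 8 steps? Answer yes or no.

-----------
all cells are - at step 1

yes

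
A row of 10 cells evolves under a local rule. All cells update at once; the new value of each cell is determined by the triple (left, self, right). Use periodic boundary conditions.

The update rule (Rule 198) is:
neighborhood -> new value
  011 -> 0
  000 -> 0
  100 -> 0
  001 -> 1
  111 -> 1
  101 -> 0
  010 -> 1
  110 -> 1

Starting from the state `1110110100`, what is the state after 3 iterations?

0110010101
0010110101
0110010101

0110010101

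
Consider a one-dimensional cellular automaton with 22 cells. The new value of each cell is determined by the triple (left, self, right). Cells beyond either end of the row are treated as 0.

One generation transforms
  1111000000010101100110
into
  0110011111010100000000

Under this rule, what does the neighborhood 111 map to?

At position 1 the neighborhood is 111; the next row has 1 there.

1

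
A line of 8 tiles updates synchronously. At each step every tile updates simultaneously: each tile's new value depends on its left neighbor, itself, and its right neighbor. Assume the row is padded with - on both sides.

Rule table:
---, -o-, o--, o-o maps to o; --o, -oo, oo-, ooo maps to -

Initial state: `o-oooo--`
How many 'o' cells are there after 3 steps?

4

step 1: oo----oo
step 2: --ooo---
step 3: o----ooo
count of o: 4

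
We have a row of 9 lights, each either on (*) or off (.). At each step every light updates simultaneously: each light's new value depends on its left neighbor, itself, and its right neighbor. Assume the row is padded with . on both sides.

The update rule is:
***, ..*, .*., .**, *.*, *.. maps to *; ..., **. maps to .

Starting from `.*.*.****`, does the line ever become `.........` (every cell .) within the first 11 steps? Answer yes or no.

********.
*******.*
******.**
*****.**.
****.**.*
***.**.**
**.**.**.
*.**.**.*
***.**.**  (repeats step 6; period 3)
step 11: *.**.**.*
step 11 is *.**.**.*, still not uniform .

no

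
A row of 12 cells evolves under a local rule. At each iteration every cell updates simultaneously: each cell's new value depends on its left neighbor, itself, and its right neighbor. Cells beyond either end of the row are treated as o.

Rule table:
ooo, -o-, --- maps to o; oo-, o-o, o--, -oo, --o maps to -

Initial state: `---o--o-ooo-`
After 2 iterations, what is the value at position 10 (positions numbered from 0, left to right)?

-

iteration 1: -o-o--o--o--
iteration 2: -o-o--o--o--
position 10 holds -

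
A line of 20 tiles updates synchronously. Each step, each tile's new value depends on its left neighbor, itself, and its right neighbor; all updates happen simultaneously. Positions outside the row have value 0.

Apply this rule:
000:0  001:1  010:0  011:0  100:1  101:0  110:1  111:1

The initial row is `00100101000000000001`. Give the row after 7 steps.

00000101010010100000

step 1: 01011000100000000010
step 2: 10001101010000000101
step 3: 01010100001000001000
step 4: 10000010010100010100
step 5: 01000101100010100010
step 6: 10101000110100010101
step 7: 00000101010010100000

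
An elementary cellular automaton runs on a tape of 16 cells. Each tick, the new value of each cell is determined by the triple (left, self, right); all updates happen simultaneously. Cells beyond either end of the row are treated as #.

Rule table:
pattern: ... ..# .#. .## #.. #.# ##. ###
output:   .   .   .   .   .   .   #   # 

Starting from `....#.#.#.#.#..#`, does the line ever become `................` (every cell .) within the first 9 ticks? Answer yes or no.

yes

tick 1: ................
all cells are . at tick 1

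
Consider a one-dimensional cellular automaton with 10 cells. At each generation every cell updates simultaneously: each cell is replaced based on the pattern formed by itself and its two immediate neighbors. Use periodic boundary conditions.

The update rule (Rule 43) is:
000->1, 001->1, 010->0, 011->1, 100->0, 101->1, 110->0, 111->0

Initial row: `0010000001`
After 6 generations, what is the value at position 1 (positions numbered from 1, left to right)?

0

generation 1: 0100111110
generation 2: 1001100000
generation 3: 0011001111
generation 4: 0110011000
generation 5: 1100110011
generation 6: 0001100110
position 1 holds 0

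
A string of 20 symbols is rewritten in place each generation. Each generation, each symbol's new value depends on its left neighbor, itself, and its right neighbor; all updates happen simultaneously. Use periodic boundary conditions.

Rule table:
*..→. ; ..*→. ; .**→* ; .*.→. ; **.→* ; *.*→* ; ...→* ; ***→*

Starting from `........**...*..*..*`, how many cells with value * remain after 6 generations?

.******.**.*........
.**********..*******
***********..*******
***********..*******  (fixed point — unchanged through generation 6)
count of *: 18

18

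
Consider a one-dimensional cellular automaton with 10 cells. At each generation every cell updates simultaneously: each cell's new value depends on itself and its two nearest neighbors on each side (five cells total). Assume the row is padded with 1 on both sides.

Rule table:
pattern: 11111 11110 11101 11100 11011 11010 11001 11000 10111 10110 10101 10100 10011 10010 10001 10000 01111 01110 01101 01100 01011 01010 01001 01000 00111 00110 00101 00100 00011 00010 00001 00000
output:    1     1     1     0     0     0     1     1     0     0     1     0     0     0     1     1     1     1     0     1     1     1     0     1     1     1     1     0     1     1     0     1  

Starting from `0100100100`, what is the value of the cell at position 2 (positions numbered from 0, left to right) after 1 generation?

0000000000
position 2 holds 0

0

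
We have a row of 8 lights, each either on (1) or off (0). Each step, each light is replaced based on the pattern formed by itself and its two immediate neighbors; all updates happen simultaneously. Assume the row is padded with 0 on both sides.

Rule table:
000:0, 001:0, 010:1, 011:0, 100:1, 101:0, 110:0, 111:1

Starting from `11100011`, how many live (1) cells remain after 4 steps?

4

01010000
01011000
01000100
01100110
count of 1: 4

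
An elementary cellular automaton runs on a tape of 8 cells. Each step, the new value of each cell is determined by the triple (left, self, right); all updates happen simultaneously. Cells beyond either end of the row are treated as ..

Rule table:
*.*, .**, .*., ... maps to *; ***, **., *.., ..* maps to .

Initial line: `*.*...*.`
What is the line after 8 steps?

***.*.*.
*..****.
*..*....
*..*.***
*..***..
*..*...*
*..*.*.*
*..*****

*..*****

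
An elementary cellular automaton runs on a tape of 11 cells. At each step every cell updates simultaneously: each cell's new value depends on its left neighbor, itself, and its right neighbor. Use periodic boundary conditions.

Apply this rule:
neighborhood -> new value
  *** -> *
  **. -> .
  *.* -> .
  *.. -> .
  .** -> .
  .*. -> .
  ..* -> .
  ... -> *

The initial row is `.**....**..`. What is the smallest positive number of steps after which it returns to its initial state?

2

step 1: ....**....*
step 2: .**....**..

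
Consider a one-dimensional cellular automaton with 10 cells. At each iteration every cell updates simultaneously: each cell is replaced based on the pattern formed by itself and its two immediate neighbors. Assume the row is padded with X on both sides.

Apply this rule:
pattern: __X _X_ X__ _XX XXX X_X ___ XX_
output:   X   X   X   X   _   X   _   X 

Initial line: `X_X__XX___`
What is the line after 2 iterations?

XXXXXXXX_X
_______XXX

_______XXX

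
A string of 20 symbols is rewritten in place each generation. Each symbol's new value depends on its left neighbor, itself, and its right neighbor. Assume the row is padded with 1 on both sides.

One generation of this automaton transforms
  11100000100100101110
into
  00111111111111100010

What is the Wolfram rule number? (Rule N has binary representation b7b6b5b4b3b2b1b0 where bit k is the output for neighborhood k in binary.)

position 0: 111 → 0  (bit 7 = 0)
position 2: 110 → 1  (bit 6 = 1)
position 15: 101 → 0  (bit 5 = 0)
position 3: 100 → 1  (bit 4 = 1)
position 16: 011 → 0  (bit 3 = 0)
position 8: 010 → 1  (bit 2 = 1)
position 7: 001 → 1  (bit 1 = 1)
position 4: 000 → 1  (bit 0 = 1)
bits b7..b0 = 01010111 = 87

87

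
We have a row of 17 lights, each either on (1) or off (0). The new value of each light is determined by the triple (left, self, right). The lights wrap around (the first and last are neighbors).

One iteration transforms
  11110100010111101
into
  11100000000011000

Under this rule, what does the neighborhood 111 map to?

1

At position 0 the neighborhood is 111; the next row has 1 there.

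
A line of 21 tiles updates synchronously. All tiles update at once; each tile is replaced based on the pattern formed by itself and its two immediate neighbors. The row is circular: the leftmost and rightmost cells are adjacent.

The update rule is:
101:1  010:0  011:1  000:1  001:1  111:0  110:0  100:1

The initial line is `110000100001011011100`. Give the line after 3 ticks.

110111101111011011001

tick 1: 101111011110110110011
tick 2: 011000110001101101110
tick 3: 110111101111011011001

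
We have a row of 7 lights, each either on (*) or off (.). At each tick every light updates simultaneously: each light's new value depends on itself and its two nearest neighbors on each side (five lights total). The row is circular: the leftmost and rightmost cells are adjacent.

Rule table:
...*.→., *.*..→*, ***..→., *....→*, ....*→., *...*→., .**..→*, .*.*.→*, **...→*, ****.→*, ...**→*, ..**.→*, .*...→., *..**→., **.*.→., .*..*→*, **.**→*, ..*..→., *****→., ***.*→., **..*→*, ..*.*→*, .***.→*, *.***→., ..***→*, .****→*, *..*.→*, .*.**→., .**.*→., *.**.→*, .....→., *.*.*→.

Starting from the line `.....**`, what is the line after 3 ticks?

.*..*..

**..***
*.*.**.
.*..*..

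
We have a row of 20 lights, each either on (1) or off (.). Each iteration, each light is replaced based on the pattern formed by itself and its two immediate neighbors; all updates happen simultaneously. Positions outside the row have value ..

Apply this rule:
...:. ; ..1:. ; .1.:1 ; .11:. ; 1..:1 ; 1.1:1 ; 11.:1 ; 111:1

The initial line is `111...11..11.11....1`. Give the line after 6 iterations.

......111...11..11.1

.111...11..11.11...1
..111...11..11.11..1
...111...11..11.11.1
....111...11..11.111
.....111...11..11.11
......111...11..11.1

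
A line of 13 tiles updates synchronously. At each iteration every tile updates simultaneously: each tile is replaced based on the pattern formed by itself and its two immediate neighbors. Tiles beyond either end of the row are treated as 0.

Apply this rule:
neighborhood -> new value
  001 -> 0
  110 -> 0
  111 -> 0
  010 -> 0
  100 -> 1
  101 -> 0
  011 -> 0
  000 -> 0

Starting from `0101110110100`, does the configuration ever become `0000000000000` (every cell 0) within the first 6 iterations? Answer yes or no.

yes

iteration 1: 0000000000010
iteration 2: 0000000000001
iteration 3: 0000000000000
all cells are 0 at iteration 3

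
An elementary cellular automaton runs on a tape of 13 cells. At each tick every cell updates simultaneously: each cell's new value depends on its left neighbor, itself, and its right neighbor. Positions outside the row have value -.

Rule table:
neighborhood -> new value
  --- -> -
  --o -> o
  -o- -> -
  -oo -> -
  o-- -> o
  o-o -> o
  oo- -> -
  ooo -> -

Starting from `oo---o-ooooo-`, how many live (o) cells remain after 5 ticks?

7

--o-o-o-----o
-o-o-o-o---o-
o-o-o-o-o-o-o
-o-o-o-o-o-o-
o-o-o-o-o-o-o
count of o: 7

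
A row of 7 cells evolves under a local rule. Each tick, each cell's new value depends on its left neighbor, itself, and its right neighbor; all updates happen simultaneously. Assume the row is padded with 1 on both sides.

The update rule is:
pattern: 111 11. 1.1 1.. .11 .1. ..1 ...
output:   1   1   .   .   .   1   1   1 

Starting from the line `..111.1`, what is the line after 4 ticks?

.1.11..
.1..1.1
.1.11..  (repeats tick 1; period 2)
tick 4: .1..1.1

.1..1.1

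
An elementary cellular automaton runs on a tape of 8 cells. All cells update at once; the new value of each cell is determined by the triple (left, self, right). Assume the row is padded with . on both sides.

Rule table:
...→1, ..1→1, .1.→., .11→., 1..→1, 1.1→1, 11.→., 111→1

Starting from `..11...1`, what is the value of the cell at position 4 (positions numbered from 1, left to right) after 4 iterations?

1

11..111.
..11.1.1
11..1.1.
..11.1.1
position 4 holds 1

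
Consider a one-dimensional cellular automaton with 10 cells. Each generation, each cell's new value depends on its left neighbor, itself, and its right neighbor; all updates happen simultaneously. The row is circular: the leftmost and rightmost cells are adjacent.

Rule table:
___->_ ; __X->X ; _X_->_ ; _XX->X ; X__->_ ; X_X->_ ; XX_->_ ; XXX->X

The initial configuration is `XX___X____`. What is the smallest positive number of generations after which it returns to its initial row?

X___X____X
___X____XX
__X____XX_
_X____XX__
X____XX___
____XX___X
___XX___X_
__XX___X__
_XX___X___
XX___X____

10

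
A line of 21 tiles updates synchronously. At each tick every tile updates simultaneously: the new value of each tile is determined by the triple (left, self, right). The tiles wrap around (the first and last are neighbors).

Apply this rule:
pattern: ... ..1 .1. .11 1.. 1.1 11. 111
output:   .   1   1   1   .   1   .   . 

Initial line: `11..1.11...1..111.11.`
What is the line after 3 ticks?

.11.....11.11..11.11.

1..1111...11.11..11.1
..11.....11.11..11.11
.11.....11.11..11.11.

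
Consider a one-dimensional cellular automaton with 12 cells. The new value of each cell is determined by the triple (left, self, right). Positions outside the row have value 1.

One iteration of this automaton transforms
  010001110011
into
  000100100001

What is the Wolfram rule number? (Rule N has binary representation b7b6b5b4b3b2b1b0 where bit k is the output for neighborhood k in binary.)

position 6: 111 → 1  (bit 7 = 1)
position 7: 110 → 0  (bit 6 = 0)
position 0: 101 → 0  (bit 5 = 0)
position 2: 100 → 0  (bit 4 = 0)
position 5: 011 → 0  (bit 3 = 0)
position 1: 010 → 0  (bit 2 = 0)
position 4: 001 → 0  (bit 1 = 0)
position 3: 000 → 1  (bit 0 = 1)
bits b7..b0 = 10000001 = 129

129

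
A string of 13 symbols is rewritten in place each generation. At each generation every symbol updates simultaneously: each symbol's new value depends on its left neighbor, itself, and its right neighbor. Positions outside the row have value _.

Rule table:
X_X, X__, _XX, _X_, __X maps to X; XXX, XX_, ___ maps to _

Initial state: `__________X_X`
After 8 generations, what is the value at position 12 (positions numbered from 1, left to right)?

X

_________XXXX
________XX___
_______XX_X__
______XX_XXX_
_____XX_XX__X
____XX_XX_XXX
___XX_XX_XX__
__XX_XX_XX_X_
position 12 holds X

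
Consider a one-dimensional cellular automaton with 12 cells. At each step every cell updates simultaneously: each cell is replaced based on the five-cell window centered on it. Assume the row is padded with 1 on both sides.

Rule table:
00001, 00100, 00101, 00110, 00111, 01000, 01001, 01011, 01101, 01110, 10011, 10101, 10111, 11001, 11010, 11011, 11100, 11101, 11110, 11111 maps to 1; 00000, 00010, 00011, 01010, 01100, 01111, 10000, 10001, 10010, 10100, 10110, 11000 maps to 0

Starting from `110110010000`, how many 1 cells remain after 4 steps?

111001011010
111101101111
111110111011
111111111110
count of 1: 11

11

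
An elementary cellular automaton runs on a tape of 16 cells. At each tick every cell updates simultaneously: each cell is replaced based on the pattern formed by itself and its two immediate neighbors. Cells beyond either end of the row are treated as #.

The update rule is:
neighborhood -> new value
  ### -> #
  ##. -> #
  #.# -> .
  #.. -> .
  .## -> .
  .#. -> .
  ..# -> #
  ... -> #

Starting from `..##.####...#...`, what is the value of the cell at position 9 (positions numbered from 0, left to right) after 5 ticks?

tick 1: .#.#..###.##..##
tick 2: .....#.##..#.#.#
tick 3: .####...#.#.....
tick 4: ..###.##....####
tick 5: .#.##..#.###.###
position 9 holds #

#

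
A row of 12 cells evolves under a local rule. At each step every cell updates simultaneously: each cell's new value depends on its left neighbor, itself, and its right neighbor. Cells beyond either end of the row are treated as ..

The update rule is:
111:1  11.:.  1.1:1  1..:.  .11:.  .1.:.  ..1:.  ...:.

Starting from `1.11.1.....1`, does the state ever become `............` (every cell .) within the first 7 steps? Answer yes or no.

step 1: .1..1.......
step 2: ............
all cells are . at step 2

yes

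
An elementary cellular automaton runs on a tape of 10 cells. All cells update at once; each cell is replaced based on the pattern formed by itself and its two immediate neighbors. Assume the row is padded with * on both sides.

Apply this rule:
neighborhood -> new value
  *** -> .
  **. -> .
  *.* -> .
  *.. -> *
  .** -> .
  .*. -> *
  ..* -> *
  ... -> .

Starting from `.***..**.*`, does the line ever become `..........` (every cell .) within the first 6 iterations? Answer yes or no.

yes

iteration 1: ....**....
iteration 2: *..*..*..*
iteration 3: .********.
iteration 4: ..........
all cells are . at iteration 4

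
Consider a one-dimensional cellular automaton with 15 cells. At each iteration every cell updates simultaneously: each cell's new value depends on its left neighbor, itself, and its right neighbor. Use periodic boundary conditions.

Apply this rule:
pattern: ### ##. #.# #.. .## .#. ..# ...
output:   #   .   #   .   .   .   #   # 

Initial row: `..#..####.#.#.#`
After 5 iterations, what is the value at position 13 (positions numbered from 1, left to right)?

.#..#.##.#.#.#.
#..#.#..#.#.#..
..#.#..#.#.#..#
.#.#..#.#.#..#.
#.#..#.#.#..#..
position 13 holds #

#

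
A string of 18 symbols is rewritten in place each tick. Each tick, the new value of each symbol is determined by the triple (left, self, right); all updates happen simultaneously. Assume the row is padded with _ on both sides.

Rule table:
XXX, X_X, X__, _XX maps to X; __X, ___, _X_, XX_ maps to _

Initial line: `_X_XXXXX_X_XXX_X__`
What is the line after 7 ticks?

____XXX_X_X_X_X_X_

tick 1: __XXXXX_X_XXX_X_X_
tick 2: __XXXX_X_XXX_X_X_X
tick 3: __XXX_X_XXX_X_X_X_
tick 4: __XX_X_XXX_X_X_X_X
tick 5: __X_X_XXX_X_X_X_X_
tick 6: ___X_XXX_X_X_X_X_X
tick 7: ____XXX_X_X_X_X_X_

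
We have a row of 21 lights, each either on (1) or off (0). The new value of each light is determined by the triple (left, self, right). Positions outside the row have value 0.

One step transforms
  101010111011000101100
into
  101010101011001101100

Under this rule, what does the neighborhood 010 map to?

1

At position 0 the neighborhood is 010; the next row has 1 there.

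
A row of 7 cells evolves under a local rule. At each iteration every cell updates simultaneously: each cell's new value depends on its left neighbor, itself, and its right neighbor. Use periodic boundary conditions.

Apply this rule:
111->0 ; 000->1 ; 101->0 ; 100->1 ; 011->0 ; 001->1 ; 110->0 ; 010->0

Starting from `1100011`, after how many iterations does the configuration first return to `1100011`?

2

0011100
1100011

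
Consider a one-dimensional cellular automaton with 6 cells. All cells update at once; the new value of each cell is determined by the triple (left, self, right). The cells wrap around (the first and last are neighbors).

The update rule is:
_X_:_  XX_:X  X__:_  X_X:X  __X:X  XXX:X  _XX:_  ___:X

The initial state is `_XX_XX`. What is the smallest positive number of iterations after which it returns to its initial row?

iteration 1: X_XX_X
iteration 2: XX_XX_
iteration 3: _XX_XX

3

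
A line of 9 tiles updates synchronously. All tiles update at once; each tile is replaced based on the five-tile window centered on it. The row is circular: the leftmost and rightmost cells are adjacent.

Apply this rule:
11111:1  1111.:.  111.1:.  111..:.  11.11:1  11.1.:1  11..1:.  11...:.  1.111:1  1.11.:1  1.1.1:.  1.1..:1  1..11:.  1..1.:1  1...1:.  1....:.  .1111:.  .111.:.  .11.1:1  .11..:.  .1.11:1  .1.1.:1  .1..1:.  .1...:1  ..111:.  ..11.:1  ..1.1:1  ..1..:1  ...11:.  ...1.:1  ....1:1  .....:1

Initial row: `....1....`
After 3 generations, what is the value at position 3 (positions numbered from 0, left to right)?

.

111111.11
1111..11.
1.....111
position 3 holds .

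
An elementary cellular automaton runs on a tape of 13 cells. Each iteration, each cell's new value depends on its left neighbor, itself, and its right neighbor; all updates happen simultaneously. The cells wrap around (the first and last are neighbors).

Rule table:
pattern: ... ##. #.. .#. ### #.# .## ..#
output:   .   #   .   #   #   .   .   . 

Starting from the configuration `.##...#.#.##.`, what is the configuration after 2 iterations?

iteration 1: ..#...#.#..#.
iteration 2: ..#...#.#..#.

..#...#.#..#.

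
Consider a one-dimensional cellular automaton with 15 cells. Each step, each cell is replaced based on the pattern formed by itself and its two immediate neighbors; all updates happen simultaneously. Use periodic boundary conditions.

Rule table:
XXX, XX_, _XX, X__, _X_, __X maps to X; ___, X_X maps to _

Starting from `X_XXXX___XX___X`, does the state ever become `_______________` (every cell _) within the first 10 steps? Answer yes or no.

no

X_XXXXX_XXXX_XX
X_XXXXX_XXXX_XX  (fixed point — unchanged through step 10)
step 10 is X_XXXXX_XXXX_XX, still not uniform _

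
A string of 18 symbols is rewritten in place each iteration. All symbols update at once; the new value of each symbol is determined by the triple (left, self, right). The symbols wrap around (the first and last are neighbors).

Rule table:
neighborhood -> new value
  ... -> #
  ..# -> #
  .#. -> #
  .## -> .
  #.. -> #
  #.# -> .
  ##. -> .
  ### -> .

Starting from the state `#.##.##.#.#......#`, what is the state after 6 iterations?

........#.#######.
#########........#
.........########.
#########........#  (repeats iteration 2; period 2)
iteration 6: #########........#

#########........#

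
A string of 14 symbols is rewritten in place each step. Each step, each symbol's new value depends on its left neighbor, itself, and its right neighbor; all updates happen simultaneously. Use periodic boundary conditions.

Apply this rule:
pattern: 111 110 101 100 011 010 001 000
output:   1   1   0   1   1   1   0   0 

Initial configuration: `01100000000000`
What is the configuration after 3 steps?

01110000000000
01111000000000
01111100000000

01111100000000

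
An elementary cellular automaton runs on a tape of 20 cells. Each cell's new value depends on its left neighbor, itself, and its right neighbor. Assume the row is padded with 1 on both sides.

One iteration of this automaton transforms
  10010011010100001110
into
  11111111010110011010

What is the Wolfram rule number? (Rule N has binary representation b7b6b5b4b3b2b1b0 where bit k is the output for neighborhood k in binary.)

94

position 17: 111 → 0  (bit 7 = 0)
position 0: 110 → 1  (bit 6 = 1)
position 8: 101 → 0  (bit 5 = 0)
position 1: 100 → 1  (bit 4 = 1)
position 6: 011 → 1  (bit 3 = 1)
position 3: 010 → 1  (bit 2 = 1)
position 2: 001 → 1  (bit 1 = 1)
position 13: 000 → 0  (bit 0 = 0)
bits b7..b0 = 01011110 = 94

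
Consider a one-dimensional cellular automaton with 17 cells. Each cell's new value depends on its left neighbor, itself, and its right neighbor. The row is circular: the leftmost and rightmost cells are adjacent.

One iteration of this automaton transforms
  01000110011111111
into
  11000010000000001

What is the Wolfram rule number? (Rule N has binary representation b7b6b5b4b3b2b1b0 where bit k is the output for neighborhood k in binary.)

position 10: 111 → 0  (bit 7 = 0)
position 6: 110 → 1  (bit 6 = 1)
position 0: 101 → 1  (bit 5 = 1)
position 2: 100 → 0  (bit 4 = 0)
position 5: 011 → 0  (bit 3 = 0)
position 1: 010 → 1  (bit 2 = 1)
position 4: 001 → 0  (bit 1 = 0)
position 3: 000 → 0  (bit 0 = 0)
bits b7..b0 = 01100100 = 100

100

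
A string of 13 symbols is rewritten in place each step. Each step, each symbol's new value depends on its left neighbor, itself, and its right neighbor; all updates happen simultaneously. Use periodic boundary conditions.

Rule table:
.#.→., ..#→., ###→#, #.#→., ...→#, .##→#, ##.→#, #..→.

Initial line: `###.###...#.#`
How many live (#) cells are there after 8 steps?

step 1: ###.###.#...#
step 2: ###.###...#.#  (repeats step 0; period 2)
step 8: ###.###...#.#
count of #: 8

8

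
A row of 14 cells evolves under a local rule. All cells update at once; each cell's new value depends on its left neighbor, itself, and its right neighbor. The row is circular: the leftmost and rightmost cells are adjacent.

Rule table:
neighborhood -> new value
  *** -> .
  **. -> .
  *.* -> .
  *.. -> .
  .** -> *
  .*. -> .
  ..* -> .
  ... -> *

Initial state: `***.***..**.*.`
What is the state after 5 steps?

*...**********

*...*....*....
..*...**...**.
*...*.*..*.*..
..*...........
*...**********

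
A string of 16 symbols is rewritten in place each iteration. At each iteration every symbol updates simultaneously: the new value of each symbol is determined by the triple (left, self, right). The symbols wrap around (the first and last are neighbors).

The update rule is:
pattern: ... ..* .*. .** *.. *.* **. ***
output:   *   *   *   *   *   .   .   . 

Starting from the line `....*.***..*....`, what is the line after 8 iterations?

*****.*..*******
......****......
*******...******
.......****.....
********...*****
........****....
*********...****
.........****...

.........****...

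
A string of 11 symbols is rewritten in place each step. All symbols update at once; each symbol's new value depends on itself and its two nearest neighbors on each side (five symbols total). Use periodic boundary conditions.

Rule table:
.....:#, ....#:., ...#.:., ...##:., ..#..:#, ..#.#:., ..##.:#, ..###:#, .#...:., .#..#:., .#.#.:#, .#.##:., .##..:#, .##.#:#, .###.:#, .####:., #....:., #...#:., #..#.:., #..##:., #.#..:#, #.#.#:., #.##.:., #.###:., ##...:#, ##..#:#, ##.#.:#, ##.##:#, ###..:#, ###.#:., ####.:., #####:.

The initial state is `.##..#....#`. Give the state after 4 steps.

..##.#.....
..####..###
#.#..##.###
.##..###...

.##..###...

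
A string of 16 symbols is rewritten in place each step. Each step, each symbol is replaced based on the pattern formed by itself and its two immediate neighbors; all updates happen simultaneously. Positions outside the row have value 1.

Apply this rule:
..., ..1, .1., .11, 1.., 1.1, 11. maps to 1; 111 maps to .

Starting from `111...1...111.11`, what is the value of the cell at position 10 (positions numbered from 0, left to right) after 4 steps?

..111111111.111.
111.......111.11
..111111111.111.  (repeats step 1; period 2)
step 4: 111.......111.11
position 10 holds 1

1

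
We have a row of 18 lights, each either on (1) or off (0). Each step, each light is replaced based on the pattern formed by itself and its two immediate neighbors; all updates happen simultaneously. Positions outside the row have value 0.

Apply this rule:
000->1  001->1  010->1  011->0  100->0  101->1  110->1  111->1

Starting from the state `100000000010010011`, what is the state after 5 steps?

110110111111111011

101111111110110101
110111111111011111
011011111111101111
101101111111110111
110110111111111011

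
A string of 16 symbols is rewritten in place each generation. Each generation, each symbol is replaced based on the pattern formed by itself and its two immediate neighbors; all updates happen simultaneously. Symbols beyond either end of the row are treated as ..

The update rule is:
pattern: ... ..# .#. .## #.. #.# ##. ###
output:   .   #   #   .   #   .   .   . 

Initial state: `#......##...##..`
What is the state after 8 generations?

##....#..#.#..#.
..#..#####.#####
.####...........
#....#..........
##..###.........
..##...#........
.#..#.###.......
#####....#......

#####....#......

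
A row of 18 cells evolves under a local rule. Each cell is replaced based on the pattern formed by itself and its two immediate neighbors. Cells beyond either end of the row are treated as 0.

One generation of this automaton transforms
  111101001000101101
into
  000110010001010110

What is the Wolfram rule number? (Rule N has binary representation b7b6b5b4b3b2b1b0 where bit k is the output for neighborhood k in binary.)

position 1: 111 → 0  (bit 7 = 0)
position 3: 110 → 1  (bit 6 = 1)
position 4: 101 → 1  (bit 5 = 1)
position 6: 100 → 0  (bit 4 = 0)
position 0: 011 → 0  (bit 3 = 0)
position 5: 010 → 0  (bit 2 = 0)
position 7: 001 → 1  (bit 1 = 1)
position 10: 000 → 0  (bit 0 = 0)
bits b7..b0 = 01100010 = 98

98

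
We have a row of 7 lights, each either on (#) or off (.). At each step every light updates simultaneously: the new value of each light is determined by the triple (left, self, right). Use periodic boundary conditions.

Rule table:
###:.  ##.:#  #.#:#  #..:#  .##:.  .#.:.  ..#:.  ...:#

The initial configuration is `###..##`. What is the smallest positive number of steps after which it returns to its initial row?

14

..##...
#..####
##.....
.#####.
.....##
####..#
...##..
##..###
.##....
..#####
#.....#
#####..
....##.
###..##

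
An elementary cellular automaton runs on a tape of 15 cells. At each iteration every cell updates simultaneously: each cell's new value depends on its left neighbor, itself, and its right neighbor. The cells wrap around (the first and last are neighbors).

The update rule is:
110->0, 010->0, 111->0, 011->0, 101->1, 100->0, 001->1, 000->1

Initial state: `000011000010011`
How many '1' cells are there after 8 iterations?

5

011100011100100
100001100001001
001110001110010
110000110000100
000111000111001
011000011000010
100011100011100
001100001100001
count of 1: 5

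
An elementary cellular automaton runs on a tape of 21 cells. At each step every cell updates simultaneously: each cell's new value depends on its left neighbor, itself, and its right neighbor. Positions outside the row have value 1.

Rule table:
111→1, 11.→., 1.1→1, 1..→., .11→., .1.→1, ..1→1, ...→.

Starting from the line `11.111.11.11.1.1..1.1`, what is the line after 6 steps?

1.1.1.1..1..1111.111.
.111111.11.1.11.1.1.1
1.1111.1..111..11111.
.1.11.11.1.1..1.111.1
111..1..1111.111.1.1.
11..11.1.11.1.1.11111

11..11.1.11.1.1.11111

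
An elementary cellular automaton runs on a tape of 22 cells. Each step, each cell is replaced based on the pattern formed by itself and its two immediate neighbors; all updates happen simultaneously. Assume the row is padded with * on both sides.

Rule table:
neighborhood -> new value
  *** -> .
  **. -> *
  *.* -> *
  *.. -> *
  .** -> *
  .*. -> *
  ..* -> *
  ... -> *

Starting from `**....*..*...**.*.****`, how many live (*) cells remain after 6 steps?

.******************...
**................****
.******************...  (repeats step 1; period 2)
step 6: **................****
count of *: 6

6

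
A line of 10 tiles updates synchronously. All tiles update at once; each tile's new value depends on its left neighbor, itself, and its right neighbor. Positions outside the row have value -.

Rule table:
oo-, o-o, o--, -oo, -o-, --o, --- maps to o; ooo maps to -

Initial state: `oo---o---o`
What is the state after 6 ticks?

tick 1: oooooooooo
tick 2: o--------o
tick 3: oooooooooo  (repeats tick 1; period 2)
tick 6: o--------o

o--------o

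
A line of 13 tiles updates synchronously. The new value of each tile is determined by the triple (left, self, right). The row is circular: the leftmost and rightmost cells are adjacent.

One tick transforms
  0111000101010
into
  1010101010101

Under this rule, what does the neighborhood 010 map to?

At position 7 the neighborhood is 010; the next row has 0 there.

0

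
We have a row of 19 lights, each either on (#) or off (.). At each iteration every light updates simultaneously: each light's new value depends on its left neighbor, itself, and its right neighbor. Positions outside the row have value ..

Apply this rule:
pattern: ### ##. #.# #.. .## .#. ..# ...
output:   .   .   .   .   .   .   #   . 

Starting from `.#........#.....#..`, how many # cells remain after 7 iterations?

iteration 1: #........#.....#...
iteration 2: ........#.....#....
iteration 3: .......#.....#.....
iteration 4: ......#.....#......
iteration 5: .....#.....#.......
iteration 6: ....#.....#........
iteration 7: ...#.....#.........
count of #: 2

2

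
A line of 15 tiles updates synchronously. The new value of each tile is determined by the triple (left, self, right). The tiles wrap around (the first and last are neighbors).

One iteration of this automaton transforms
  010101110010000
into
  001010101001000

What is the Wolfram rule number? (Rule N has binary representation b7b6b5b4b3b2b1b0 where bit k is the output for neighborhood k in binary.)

176

position 6: 111 → 1  (bit 7 = 1)
position 7: 110 → 0  (bit 6 = 0)
position 2: 101 → 1  (bit 5 = 1)
position 8: 100 → 1  (bit 4 = 1)
position 5: 011 → 0  (bit 3 = 0)
position 1: 010 → 0  (bit 2 = 0)
position 0: 001 → 0  (bit 1 = 0)
position 12: 000 → 0  (bit 0 = 0)
bits b7..b0 = 10110000 = 176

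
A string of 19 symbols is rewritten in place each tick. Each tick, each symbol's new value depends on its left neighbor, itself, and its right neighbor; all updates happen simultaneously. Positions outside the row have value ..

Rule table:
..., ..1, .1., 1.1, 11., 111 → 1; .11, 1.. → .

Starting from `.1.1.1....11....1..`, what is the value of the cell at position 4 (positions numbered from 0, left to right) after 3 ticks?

111111.111.1.1111.1
.111111.11111.11111
1.111111.11111.1111
position 4 holds 1

1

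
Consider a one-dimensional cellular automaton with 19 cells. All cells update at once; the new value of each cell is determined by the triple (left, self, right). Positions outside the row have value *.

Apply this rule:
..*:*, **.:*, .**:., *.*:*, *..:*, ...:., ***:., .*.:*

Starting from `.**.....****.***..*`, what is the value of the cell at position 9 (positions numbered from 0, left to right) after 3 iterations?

*

*.**...*...**..***.
**.**.***.*.***..**
.**.**..****..***..
position 9 holds *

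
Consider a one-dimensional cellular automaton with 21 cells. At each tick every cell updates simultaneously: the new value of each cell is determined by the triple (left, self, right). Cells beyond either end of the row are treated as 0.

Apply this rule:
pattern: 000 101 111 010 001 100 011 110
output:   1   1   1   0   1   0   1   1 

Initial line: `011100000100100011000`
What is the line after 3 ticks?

111101111001001111011
111111111010011111111
111111111100111111111

111111111100111111111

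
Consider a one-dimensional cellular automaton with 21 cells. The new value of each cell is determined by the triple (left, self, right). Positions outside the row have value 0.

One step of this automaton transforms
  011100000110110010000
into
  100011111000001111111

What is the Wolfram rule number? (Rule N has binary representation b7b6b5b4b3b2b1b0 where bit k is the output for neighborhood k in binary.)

23

position 2: 111 → 0  (bit 7 = 0)
position 3: 110 → 0  (bit 6 = 0)
position 11: 101 → 0  (bit 5 = 0)
position 4: 100 → 1  (bit 4 = 1)
position 1: 011 → 0  (bit 3 = 0)
position 16: 010 → 1  (bit 2 = 1)
position 0: 001 → 1  (bit 1 = 1)
position 5: 000 → 1  (bit 0 = 1)
bits b7..b0 = 00010111 = 23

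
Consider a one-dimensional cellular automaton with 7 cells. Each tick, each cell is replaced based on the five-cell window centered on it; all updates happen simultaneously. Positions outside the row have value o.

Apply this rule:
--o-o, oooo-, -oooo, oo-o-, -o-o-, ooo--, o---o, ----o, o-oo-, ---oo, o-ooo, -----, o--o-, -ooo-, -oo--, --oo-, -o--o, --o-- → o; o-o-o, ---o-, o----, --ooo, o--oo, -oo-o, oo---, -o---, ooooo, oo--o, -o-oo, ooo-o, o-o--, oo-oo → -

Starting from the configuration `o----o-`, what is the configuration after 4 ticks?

---oo--

o--o-o-
o-ooo--
--ooo--
---oo--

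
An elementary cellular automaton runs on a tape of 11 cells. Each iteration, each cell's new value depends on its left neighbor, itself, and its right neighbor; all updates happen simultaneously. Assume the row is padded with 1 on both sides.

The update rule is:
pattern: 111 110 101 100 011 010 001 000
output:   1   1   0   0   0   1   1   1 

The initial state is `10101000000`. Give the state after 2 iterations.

10101001111

iteration 1: 10101011111
iteration 2: 10101001111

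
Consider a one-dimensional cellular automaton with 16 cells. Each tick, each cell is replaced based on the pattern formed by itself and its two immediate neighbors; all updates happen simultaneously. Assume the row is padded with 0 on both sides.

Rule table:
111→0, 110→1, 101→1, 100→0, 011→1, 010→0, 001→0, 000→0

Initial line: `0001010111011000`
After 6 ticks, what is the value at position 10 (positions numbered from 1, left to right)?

0

0000101101111000
0000011111001000
0000010001000000
0000000000000000
0000000000000000  (fixed point — unchanged through tick 6)
position 10 holds 0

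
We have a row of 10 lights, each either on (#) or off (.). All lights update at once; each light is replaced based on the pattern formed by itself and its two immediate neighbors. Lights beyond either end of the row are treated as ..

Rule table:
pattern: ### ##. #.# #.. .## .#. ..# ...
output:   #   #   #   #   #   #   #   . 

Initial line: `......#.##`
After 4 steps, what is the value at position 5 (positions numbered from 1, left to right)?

.....#####
....######
...#######
..########
position 5 holds #

#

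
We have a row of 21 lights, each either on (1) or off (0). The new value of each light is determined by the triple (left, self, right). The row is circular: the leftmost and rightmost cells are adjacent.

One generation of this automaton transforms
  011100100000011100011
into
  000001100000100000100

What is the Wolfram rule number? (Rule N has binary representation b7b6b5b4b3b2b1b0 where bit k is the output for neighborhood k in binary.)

position 2: 111 → 0  (bit 7 = 0)
position 3: 110 → 0  (bit 6 = 0)
position 0: 101 → 0  (bit 5 = 0)
position 4: 100 → 0  (bit 4 = 0)
position 1: 011 → 0  (bit 3 = 0)
position 6: 010 → 1  (bit 2 = 1)
position 5: 001 → 1  (bit 1 = 1)
position 8: 000 → 0  (bit 0 = 0)
bits b7..b0 = 00000110 = 6

6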